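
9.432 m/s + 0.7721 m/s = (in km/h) 36.73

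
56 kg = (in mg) 5.6e+07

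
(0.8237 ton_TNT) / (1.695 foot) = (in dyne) 6.671e+14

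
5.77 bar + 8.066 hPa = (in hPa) 5778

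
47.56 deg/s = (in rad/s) 0.8301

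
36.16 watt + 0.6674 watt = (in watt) 36.83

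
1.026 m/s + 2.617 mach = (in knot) 1734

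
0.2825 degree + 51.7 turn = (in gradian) 2.068e+04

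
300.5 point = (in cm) 10.6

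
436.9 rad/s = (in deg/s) 2.503e+04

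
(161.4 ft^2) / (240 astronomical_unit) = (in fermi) 417.6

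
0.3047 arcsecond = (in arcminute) 0.005078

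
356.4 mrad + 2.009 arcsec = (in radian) 0.3564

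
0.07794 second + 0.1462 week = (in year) 0.002804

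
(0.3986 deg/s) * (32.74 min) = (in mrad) 1.367e+04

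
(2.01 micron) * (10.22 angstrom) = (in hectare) 2.054e-19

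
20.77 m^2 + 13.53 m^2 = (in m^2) 34.3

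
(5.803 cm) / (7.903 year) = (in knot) 4.526e-10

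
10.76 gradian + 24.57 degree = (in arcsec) 1.233e+05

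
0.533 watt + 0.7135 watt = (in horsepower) 0.001672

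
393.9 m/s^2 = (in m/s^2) 393.9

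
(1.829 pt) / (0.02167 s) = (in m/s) 0.02978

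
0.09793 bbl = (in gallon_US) 4.113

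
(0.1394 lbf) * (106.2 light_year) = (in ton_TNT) 1.489e+08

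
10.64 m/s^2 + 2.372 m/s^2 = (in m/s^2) 13.01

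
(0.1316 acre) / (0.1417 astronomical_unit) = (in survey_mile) 1.561e-11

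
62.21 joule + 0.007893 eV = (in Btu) 0.05896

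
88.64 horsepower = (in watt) 6.61e+04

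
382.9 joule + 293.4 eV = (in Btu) 0.3629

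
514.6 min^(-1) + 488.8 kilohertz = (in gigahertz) 0.0004888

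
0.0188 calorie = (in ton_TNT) 1.88e-11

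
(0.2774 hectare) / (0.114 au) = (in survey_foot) 5.337e-07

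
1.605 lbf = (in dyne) 7.139e+05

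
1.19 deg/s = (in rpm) 0.1983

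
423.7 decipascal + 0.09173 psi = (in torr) 5.062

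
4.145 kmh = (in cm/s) 115.1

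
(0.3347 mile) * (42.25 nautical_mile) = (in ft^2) 4.537e+08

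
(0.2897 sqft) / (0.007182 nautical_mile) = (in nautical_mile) 1.093e-06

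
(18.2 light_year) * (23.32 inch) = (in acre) 2.52e+13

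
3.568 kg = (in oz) 125.9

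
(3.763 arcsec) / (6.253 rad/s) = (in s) 2.918e-06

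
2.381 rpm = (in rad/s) 0.2493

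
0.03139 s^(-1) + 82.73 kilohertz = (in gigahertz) 8.273e-05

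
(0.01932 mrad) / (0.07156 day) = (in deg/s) 1.79e-07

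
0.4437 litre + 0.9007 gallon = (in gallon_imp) 0.8476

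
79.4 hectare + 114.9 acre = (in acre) 311.1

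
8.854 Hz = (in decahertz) 0.8854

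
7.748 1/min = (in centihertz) 12.91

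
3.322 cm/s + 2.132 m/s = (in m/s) 2.165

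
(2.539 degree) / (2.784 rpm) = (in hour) 4.222e-05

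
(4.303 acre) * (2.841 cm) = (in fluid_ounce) 1.673e+07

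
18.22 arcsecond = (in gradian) 0.005623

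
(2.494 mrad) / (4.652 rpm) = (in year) 1.623e-10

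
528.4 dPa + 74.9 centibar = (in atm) 0.7397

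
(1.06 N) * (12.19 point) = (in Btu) 4.321e-06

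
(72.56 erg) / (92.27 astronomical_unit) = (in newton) 5.257e-19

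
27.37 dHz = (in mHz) 2737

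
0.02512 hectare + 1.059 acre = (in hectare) 0.4537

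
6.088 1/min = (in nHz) 1.015e+08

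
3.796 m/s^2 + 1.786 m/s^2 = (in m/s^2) 5.582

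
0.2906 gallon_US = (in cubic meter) 0.0011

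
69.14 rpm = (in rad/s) 7.24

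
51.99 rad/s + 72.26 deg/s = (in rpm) 508.5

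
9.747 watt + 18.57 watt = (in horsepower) 0.03797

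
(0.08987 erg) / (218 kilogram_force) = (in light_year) 4.443e-28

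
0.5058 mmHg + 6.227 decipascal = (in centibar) 0.06806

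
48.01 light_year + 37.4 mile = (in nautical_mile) 2.453e+14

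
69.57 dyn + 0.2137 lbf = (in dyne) 9.513e+04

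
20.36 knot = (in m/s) 10.47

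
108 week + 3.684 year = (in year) 5.755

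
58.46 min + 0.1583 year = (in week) 8.26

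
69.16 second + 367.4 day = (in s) 3.174e+07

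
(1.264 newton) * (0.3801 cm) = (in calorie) 0.001148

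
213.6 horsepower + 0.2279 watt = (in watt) 1.593e+05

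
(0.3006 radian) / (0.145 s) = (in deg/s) 118.8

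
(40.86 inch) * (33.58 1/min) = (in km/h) 2.091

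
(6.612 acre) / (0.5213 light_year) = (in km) 5.425e-15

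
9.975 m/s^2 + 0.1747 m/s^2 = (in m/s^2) 10.15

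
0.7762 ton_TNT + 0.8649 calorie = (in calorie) 7.762e+08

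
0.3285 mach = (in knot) 217.4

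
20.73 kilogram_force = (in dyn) 2.033e+07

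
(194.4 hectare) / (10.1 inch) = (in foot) 2.486e+07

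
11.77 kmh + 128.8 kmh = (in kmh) 140.6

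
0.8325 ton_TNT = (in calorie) 8.325e+08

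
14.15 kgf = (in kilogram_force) 14.15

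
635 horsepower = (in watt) 4.735e+05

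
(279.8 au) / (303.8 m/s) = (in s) 1.378e+11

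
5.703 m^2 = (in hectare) 0.0005703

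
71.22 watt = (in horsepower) 0.09551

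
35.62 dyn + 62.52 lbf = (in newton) 278.1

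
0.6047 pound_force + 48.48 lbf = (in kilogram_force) 22.26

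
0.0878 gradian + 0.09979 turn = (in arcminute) 2160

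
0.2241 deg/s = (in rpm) 0.03735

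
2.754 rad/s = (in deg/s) 157.8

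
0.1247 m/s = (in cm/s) 12.47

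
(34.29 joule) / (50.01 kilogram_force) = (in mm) 69.92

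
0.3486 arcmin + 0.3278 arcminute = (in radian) 0.0001968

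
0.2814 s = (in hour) 7.817e-05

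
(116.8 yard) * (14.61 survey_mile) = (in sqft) 2.703e+07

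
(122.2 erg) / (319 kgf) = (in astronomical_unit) 2.611e-20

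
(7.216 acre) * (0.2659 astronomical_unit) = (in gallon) 3.069e+17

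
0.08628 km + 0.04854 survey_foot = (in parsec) 2.797e-15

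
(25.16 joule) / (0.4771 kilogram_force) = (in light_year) 5.684e-16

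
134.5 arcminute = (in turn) 0.006227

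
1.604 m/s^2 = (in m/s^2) 1.604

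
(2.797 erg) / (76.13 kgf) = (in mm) 3.746e-07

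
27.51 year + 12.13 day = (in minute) 1.448e+07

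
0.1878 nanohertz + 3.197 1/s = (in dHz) 31.97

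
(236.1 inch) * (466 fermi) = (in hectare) 2.795e-16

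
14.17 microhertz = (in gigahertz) 1.417e-14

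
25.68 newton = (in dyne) 2.568e+06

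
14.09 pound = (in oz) 225.4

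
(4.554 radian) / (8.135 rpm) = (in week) 8.839e-06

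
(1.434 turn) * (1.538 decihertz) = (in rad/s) 1.386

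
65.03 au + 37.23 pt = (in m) 9.728e+12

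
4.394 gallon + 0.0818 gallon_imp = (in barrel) 0.107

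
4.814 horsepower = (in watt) 3590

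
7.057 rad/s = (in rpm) 67.39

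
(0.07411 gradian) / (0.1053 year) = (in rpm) 3.348e-09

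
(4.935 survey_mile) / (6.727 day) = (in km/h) 0.04919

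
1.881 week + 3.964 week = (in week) 5.845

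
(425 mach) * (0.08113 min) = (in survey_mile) 437.7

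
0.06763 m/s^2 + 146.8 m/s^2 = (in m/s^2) 146.9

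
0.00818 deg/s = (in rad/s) 0.0001428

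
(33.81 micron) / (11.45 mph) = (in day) 7.645e-11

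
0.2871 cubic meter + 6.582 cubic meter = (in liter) 6869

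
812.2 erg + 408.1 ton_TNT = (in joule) 1.707e+12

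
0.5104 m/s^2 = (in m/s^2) 0.5104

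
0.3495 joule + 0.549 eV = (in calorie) 0.08353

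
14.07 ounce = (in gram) 398.9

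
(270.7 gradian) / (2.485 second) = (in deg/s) 98.04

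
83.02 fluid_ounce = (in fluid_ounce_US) 83.02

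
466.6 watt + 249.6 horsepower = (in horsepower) 250.2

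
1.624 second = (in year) 5.15e-08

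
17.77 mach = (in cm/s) 6.051e+05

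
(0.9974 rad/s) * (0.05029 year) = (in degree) 9.063e+07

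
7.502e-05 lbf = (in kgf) 3.403e-05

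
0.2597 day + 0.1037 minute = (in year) 0.0007117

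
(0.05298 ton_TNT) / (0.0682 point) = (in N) 9.213e+12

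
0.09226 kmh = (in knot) 0.04982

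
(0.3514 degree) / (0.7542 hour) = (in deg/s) 0.0001294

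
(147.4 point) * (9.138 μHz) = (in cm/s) 4.752e-05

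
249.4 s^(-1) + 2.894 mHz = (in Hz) 249.4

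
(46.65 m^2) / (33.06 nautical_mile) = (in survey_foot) 0.0025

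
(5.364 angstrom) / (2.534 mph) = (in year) 1.502e-17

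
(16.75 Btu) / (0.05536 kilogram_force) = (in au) 2.176e-07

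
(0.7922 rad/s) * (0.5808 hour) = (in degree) 9.49e+04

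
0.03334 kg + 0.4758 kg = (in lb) 1.122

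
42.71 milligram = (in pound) 9.416e-05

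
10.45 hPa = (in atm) 0.01031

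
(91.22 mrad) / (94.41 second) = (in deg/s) 0.05536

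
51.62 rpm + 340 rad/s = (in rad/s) 345.4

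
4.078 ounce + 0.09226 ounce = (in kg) 0.1182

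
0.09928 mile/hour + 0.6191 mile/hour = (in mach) 0.0009432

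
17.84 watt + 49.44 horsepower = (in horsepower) 49.46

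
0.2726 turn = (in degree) 98.14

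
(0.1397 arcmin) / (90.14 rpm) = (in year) 1.365e-13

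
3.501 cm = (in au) 2.34e-13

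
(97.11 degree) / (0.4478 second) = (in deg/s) 216.9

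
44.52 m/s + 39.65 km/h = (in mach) 0.1631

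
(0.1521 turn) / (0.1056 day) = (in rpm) 0.001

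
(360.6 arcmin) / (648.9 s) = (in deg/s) 0.009262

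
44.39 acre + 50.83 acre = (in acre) 95.22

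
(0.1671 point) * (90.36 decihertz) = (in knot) 0.001035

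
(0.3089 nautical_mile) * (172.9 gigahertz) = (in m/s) 9.891e+13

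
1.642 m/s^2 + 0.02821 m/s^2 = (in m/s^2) 1.67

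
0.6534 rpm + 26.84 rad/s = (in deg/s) 1542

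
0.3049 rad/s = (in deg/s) 17.47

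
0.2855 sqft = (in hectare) 2.652e-06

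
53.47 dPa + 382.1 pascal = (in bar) 0.003874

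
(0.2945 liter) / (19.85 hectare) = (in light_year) 1.568e-25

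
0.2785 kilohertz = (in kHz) 0.2785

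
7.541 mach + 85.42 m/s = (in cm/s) 2.653e+05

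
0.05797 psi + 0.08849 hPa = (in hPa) 4.085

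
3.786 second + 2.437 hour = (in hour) 2.438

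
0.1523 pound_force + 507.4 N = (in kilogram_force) 51.81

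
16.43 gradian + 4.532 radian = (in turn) 0.7624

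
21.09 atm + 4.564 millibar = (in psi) 310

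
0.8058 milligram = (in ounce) 2.842e-05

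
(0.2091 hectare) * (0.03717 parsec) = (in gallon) 6.336e+20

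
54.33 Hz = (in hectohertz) 0.5433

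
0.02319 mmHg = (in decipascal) 30.92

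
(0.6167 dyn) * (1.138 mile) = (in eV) 7.049e+16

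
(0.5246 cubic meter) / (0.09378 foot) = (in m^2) 18.35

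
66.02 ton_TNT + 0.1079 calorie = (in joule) 2.762e+11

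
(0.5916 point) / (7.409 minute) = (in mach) 1.379e-09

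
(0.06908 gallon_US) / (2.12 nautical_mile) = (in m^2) 6.66e-08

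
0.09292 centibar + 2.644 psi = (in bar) 0.1832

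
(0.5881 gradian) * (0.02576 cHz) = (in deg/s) 0.0001363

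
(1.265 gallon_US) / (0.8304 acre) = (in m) 1.425e-06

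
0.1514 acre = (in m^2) 612.7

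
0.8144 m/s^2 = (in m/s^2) 0.8144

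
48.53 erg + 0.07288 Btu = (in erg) 7.689e+08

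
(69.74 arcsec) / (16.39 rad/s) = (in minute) 3.438e-07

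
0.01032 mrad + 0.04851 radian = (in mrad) 48.52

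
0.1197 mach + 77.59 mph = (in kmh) 271.6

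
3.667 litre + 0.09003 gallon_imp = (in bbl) 0.02564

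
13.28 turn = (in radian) 83.44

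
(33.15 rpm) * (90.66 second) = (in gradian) 2.004e+04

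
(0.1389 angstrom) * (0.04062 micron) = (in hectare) 5.642e-23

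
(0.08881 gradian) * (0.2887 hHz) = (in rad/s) 0.04027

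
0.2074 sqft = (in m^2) 0.01927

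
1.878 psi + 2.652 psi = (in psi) 4.53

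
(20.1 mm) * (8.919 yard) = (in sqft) 1.764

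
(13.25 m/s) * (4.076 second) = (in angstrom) 5.401e+11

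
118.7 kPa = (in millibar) 1187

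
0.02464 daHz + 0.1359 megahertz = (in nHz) 1.359e+14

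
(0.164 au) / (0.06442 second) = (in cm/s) 3.808e+13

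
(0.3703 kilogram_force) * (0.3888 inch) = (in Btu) 3.399e-05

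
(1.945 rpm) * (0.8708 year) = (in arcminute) 1.923e+10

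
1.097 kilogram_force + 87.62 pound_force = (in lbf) 90.04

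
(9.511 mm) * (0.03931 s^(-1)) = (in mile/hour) 0.0008363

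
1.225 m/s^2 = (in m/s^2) 1.225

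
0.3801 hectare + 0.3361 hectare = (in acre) 1.77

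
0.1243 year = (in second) 3.92e+06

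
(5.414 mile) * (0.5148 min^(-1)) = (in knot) 145.3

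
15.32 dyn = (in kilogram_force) 1.562e-05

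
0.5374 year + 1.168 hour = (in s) 1.695e+07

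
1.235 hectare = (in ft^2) 1.329e+05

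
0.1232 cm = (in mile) 7.655e-07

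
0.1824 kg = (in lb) 0.4021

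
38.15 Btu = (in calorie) 9620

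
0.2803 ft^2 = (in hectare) 2.604e-06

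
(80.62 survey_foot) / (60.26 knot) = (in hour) 0.0002202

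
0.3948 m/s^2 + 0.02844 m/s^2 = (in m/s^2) 0.4232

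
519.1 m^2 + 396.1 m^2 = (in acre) 0.2262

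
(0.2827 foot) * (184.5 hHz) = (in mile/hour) 3556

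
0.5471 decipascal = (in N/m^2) 0.05471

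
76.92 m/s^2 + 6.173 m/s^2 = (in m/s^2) 83.09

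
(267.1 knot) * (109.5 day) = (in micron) 1.3e+15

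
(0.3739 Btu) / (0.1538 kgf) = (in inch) 1.03e+04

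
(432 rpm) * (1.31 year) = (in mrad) 1.869e+12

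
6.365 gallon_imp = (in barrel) 0.182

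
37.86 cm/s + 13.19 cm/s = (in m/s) 0.5105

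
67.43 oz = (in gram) 1912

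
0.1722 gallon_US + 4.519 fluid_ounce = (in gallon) 0.2075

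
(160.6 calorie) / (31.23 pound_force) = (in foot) 15.87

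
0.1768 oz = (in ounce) 0.1768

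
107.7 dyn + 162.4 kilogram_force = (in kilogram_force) 162.4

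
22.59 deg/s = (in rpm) 3.765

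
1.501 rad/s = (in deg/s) 86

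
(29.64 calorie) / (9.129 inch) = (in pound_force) 120.2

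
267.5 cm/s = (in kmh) 9.63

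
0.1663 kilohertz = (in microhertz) 1.663e+08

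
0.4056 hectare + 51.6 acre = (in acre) 52.6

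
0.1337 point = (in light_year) 4.985e-21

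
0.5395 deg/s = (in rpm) 0.08992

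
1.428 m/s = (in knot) 2.776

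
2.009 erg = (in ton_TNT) 4.802e-17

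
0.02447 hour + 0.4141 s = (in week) 0.0001463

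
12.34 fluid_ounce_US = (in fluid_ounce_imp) 12.84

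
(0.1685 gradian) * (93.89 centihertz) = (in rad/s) 0.002485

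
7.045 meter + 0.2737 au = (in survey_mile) 2.544e+07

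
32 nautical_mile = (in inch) 2.333e+06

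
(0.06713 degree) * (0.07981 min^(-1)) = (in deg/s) 8.929e-05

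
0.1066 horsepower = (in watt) 79.49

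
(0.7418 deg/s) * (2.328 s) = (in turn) 0.004797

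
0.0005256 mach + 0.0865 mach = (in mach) 0.08703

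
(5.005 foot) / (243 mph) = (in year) 4.453e-10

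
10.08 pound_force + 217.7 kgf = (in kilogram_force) 222.3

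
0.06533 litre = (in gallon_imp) 0.01437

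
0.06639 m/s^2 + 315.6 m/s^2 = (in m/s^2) 315.7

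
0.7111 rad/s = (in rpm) 6.791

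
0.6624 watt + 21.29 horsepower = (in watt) 1.588e+04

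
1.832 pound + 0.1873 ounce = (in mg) 8.363e+05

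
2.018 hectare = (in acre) 4.987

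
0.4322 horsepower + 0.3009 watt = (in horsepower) 0.4326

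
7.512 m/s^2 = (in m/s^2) 7.512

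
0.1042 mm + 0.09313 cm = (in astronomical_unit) 6.922e-15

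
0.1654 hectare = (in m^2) 1654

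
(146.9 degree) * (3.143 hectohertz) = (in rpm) 7695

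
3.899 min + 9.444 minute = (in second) 800.6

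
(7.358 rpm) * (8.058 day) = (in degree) 3.074e+07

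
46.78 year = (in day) 1.707e+04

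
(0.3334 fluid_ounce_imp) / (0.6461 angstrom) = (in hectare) 14.66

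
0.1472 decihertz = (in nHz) 1.472e+07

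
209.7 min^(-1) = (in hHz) 0.03495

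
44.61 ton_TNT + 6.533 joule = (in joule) 1.866e+11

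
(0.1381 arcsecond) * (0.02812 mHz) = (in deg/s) 1.079e-09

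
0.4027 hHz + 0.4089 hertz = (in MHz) 4.068e-05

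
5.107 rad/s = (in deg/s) 292.6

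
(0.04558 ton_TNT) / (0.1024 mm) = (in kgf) 1.899e+11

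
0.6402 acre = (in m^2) 2591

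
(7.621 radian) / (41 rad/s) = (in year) 5.894e-09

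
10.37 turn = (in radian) 65.16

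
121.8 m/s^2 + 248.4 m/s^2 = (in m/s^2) 370.2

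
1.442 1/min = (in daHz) 0.002403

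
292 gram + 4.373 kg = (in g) 4665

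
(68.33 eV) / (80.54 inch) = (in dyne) 5.352e-13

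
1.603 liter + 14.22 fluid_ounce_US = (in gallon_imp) 0.4451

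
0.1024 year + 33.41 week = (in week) 38.75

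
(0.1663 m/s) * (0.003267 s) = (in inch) 0.02139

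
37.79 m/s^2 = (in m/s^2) 37.79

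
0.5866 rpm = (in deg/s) 3.52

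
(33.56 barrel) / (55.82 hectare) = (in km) 9.559e-09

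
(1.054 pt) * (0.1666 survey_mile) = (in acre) 2.463e-05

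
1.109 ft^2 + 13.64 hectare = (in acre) 33.71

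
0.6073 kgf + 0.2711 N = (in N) 6.227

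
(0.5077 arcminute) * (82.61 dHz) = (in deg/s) 0.0699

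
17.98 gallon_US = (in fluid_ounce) 2301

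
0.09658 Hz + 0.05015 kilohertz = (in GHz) 5.025e-08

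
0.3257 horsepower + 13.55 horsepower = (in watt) 1.035e+04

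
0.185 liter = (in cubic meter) 0.000185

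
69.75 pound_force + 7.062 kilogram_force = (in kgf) 38.7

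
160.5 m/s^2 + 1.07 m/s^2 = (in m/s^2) 161.6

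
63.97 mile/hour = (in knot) 55.59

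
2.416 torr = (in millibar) 3.221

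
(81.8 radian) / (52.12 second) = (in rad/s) 1.569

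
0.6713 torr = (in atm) 0.0008833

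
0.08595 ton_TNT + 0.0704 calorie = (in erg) 3.596e+15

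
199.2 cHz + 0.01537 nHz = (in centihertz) 199.2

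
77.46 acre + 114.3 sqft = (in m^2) 3.135e+05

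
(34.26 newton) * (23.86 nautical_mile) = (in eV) 9.449e+24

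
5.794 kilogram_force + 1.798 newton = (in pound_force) 13.18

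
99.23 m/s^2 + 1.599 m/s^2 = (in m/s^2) 100.8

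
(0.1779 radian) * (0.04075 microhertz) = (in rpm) 6.923e-08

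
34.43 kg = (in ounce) 1214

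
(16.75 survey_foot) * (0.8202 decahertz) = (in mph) 93.67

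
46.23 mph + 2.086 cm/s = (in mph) 46.28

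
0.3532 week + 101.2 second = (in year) 0.006777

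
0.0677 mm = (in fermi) 6.77e+10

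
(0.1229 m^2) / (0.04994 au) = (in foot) 5.397e-11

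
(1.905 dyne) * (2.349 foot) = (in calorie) 3.26e-06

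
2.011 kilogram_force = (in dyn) 1.972e+06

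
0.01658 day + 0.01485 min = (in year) 4.545e-05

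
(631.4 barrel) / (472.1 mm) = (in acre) 0.05254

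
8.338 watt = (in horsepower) 0.01118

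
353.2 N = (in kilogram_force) 36.02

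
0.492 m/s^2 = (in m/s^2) 0.492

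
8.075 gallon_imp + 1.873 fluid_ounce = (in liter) 36.77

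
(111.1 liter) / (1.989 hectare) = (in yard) 6.109e-06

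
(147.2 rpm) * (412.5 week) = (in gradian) 2.448e+11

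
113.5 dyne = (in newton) 0.001135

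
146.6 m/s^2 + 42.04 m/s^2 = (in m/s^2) 188.6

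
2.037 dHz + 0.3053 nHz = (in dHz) 2.037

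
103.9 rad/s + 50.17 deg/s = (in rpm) 1001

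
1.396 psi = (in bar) 0.09625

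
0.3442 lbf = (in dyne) 1.531e+05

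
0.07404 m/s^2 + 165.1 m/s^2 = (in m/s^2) 165.2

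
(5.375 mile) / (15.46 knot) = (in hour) 0.3021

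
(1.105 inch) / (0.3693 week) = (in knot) 2.443e-07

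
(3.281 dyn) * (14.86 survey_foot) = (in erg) 1486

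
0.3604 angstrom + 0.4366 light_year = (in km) 4.131e+12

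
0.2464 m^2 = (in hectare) 2.464e-05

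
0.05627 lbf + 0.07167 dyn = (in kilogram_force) 0.02552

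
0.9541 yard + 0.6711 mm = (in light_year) 9.229e-17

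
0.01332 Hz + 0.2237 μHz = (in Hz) 0.01332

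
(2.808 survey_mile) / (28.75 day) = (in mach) 5.343e-06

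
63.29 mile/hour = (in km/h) 101.9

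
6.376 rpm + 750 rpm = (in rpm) 756.4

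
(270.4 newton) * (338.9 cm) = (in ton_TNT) 2.19e-07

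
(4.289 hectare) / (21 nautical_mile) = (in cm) 110.3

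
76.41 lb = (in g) 3.466e+04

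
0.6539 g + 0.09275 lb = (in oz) 1.507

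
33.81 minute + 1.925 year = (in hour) 1.686e+04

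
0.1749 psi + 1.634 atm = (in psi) 24.19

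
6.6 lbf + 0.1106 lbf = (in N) 29.85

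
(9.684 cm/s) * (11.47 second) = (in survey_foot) 3.644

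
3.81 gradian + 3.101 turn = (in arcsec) 4.031e+06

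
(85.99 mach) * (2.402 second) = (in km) 70.33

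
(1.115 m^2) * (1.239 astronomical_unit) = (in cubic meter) 2.067e+11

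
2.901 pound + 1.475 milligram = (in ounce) 46.42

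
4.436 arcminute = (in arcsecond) 266.2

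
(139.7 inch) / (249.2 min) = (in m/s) 0.0002373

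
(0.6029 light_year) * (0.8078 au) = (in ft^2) 7.419e+27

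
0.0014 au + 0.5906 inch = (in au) 0.0014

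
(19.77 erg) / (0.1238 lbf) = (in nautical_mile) 1.938e-09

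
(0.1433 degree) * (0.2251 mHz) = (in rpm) 5.376e-06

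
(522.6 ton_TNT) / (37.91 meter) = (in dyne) 5.768e+15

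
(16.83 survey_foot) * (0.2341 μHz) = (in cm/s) 0.0001201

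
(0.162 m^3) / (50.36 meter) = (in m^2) 0.003217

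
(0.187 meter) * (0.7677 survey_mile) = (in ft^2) 2487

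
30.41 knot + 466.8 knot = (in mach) 0.7512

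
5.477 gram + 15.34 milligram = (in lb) 0.01211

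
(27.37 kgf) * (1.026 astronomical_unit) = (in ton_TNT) 9846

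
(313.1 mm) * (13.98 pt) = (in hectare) 1.544e-07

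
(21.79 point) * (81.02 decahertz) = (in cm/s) 622.8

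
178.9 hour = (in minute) 1.073e+04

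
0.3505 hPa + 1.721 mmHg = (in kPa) 0.2645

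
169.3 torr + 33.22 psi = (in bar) 2.516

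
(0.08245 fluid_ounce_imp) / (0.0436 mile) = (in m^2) 3.339e-08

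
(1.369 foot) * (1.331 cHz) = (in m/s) 0.005554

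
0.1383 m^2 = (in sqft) 1.489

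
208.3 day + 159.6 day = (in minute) 5.298e+05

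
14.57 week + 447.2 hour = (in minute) 1.737e+05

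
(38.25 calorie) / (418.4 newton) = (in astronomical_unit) 2.557e-12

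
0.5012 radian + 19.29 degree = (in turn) 0.1334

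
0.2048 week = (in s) 1.239e+05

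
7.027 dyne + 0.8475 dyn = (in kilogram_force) 8.03e-06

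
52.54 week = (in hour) 8827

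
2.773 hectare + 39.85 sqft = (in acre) 6.853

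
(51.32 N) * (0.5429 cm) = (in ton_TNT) 6.659e-11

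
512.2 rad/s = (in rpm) 4891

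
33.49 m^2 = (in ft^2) 360.5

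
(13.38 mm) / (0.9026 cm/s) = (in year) 4.701e-08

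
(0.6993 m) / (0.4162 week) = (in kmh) 1e-05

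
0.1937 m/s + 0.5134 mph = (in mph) 0.9467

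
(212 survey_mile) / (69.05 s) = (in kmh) 1.779e+04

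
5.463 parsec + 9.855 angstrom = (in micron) 1.686e+23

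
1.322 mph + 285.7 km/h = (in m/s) 79.95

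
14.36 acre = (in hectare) 5.811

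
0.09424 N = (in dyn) 9424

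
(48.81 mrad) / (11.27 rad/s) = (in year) 1.373e-10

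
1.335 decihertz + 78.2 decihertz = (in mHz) 7954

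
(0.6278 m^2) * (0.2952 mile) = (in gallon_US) 7.879e+04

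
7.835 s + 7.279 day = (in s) 6.289e+05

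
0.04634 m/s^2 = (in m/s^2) 0.04634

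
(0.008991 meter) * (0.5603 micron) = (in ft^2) 5.422e-08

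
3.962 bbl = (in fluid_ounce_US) 2.13e+04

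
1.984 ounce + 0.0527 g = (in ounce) 1.986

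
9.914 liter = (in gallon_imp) 2.181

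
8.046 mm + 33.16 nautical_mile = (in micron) 6.141e+10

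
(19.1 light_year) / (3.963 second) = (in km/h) 1.641e+17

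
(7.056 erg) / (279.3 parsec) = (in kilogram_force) 8.349e-27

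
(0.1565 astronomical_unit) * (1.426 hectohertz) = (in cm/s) 3.339e+14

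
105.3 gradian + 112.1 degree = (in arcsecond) 7.447e+05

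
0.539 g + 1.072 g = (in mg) 1611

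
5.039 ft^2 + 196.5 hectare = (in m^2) 1.965e+06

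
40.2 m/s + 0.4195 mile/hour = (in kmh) 145.4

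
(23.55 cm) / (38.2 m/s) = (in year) 1.955e-10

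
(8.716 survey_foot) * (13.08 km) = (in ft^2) 3.74e+05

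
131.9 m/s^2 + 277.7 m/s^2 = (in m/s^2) 409.6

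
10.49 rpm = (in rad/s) 1.099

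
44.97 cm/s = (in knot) 0.8741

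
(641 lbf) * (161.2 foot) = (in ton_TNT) 3.348e-05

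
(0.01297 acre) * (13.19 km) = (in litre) 6.923e+08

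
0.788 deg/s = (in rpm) 0.1313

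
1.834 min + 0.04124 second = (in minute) 1.835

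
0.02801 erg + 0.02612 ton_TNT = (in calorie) 2.612e+07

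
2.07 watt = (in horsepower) 0.002776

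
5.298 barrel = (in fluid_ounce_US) 2.848e+04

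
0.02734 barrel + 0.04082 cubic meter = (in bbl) 0.2841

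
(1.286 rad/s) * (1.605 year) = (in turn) 1.036e+07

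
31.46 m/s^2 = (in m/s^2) 31.46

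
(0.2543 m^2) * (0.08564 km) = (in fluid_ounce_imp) 7.665e+05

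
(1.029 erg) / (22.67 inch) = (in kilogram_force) 1.822e-08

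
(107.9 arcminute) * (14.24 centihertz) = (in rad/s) 0.004469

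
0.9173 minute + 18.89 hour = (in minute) 1134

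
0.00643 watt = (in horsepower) 8.623e-06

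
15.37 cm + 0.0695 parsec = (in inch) 8.443e+16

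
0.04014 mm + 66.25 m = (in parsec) 2.147e-15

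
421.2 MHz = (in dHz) 4.212e+09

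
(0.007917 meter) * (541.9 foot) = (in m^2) 1.308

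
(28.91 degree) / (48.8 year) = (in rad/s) 3.279e-10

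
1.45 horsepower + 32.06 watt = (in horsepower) 1.493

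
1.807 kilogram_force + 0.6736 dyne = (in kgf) 1.807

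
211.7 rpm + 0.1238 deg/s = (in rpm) 211.7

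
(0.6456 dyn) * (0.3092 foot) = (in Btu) 5.767e-10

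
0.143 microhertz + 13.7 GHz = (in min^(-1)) 8.22e+11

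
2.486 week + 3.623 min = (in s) 1.504e+06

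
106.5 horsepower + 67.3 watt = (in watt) 7.948e+04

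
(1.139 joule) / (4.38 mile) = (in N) 0.0001616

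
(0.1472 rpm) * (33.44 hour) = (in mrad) 1.856e+06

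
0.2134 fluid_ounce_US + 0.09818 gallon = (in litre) 0.378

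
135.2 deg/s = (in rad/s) 2.36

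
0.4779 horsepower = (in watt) 356.4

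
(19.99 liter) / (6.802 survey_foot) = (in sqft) 0.1038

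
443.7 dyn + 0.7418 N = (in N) 0.7462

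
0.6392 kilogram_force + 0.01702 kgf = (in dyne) 6.435e+05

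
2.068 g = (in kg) 0.002068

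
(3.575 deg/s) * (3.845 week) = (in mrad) 1.451e+08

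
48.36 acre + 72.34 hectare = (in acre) 227.1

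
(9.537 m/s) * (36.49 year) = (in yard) 1.2e+10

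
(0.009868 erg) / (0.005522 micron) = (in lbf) 0.04017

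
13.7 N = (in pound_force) 3.08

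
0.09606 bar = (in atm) 0.0948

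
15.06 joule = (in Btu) 0.01427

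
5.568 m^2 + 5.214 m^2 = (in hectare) 0.001078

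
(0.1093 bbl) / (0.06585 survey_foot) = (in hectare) 8.658e-05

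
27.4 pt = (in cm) 0.9666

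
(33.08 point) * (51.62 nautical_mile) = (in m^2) 1116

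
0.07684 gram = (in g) 0.07684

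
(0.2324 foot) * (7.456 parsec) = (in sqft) 1.754e+17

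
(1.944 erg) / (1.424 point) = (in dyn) 38.7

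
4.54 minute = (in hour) 0.07567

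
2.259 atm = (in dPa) 2.289e+06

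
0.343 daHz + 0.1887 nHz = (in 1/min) 205.8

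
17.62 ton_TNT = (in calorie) 1.762e+10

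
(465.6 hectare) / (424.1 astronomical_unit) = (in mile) 4.56e-11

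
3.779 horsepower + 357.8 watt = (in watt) 3176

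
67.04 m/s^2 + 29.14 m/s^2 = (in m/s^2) 96.18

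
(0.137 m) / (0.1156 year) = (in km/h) 1.353e-07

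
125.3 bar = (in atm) 123.7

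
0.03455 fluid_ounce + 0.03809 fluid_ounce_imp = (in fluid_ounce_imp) 0.07405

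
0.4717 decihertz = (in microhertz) 4.717e+04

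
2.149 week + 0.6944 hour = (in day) 15.07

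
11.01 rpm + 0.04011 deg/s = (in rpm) 11.02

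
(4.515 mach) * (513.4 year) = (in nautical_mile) 1.344e+10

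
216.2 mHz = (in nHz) 2.162e+08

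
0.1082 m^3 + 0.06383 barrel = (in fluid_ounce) 4002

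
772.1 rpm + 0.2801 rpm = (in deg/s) 4634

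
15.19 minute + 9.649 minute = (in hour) 0.414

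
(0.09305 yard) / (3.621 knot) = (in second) 0.04568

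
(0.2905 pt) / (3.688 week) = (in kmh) 1.654e-10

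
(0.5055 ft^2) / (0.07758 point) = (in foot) 5630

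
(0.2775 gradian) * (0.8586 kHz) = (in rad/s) 3.743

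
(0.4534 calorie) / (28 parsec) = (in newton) 2.196e-18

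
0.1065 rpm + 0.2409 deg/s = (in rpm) 0.1467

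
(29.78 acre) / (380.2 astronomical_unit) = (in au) 1.416e-20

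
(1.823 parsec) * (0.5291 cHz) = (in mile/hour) 6.658e+14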